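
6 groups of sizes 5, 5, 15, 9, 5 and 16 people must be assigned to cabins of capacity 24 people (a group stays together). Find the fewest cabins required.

3

Total = 16 + 15 + 9 + 5 + 5 + 5 = 55 people.
Lower bound: ⌈55/24⌉ = 3 cabins.
A packing using 3 cabins:
  cabin 1: 16 + 5 = 21
  cabin 2: 15 + 9 = 24
  cabin 3: 5 + 5 = 10
This matches the lower bound, so 3 is optimal.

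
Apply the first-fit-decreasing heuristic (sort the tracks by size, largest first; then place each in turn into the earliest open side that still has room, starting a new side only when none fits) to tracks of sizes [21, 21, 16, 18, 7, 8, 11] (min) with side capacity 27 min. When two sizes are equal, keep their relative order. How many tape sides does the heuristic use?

5

Sorted descending: 21, 21, 18, 16, 11, 8, 7.
  21 → side 1 (new)  [load 21/27]
  21 → side 2 (new)  [load 21/27]
  18 → side 3 (new)  [load 18/27]
  16 → side 4 (new)  [load 16/27]
  11 → side 4  [load 27/27]
  8 → side 3  [load 26/27]
  7 → side 5 (new)  [load 7/27]
5 tape sides opened.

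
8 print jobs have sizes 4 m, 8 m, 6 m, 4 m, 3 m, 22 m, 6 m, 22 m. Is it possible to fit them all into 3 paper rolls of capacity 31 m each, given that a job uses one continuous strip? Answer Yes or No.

A valid assignment using 3 paper rolls:
  roll 1: 22 + 8 = 30
  roll 2: 22 + 6 + 3 = 31
  roll 3: 6 + 4 + 4 = 14
Every load is within 31 m, so 3 paper rolls suffice.

Yes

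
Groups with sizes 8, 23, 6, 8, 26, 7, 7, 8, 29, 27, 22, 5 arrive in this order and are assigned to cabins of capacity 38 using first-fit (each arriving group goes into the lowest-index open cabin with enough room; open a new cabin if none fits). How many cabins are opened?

6

  8 → cabin 1 (new)  [load 8/38]
  23 → cabin 1  [load 31/38]
  6 → cabin 1  [load 37/38]
  8 → cabin 2 (new)  [load 8/38]
  26 → cabin 2  [load 34/38]
  7 → cabin 3 (new)  [load 7/38]
  7 → cabin 3  [load 14/38]
  8 → cabin 3  [load 22/38]
  29 → cabin 4 (new)  [load 29/38]
  27 → cabin 5 (new)  [load 27/38]
  22 → cabin 6 (new)  [load 22/38]
  5 → cabin 3  [load 27/38]
6 cabins opened.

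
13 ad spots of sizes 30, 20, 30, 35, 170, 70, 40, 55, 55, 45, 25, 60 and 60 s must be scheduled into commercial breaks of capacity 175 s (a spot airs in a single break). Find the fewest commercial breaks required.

Total = 170 + 70 + 60 + 60 + 55 + 55 + 45 + 40 + 35 + 30 + 30 + 25 + 20 = 695 s.
Lower bound: ⌈695/175⌉ = 4 commercial breaks.
A packing using 4 commercial breaks:
  break 1: 170 = 170
  break 2: 70 + 60 + 45 = 175
  break 3: 60 + 55 + 40 + 20 = 175
  break 4: 55 + 35 + 30 + 30 + 25 = 175
This matches the lower bound, so 4 is optimal.

4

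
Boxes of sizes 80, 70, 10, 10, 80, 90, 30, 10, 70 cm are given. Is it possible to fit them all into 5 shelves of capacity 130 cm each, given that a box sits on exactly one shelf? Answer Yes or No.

Yes

A valid assignment using 5 shelves:
  shelf 1: 90 + 30 + 10 = 130
  shelf 2: 80 + 10 + 10 = 100
  shelf 3: 80 = 80
  shelf 4: 70 = 70
  shelf 5: 70 = 70
Every load is within 130 cm, so 5 shelves suffice.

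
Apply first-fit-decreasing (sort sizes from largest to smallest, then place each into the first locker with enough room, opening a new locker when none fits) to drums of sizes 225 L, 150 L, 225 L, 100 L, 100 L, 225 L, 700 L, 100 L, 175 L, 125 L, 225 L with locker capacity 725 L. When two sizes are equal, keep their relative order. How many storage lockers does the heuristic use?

4

Sorted descending: 700, 225, 225, 225, 225, 175, 150, 125, 100, 100, 100.
  700 → locker 1 (new)  [load 700/725]
  225 → locker 2 (new)  [load 225/725]
  225 → locker 2  [load 450/725]
  225 → locker 2  [load 675/725]
  225 → locker 3 (new)  [load 225/725]
  175 → locker 3  [load 400/725]
  150 → locker 3  [load 550/725]
  125 → locker 3  [load 675/725]
  100 → locker 4 (new)  [load 100/725]
  100 → locker 4  [load 200/725]
  100 → locker 4  [load 300/725]
4 storage lockers opened.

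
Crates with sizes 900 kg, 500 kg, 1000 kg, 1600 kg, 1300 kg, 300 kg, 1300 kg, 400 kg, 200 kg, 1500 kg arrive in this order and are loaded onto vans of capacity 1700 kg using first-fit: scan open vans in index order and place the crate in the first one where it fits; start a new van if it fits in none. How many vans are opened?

  900 → van 1 (new)  [load 900/1700]
  500 → van 1  [load 1400/1700]
  1000 → van 2 (new)  [load 1000/1700]
  1600 → van 3 (new)  [load 1600/1700]
  1300 → van 4 (new)  [load 1300/1700]
  300 → van 1  [load 1700/1700]
  1300 → van 5 (new)  [load 1300/1700]
  400 → van 2  [load 1400/1700]
  200 → van 2  [load 1600/1700]
  1500 → van 6 (new)  [load 1500/1700]
6 vans opened.

6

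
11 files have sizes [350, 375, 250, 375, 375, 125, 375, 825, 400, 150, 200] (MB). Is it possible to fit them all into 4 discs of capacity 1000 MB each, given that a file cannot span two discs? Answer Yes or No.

Yes

A valid assignment using 4 discs:
  disc 1: 825 + 150 = 975
  disc 2: 400 + 375 + 200 = 975
  disc 3: 375 + 375 + 250 = 1000
  disc 4: 375 + 350 + 125 = 850
Every load is within 1000 MB, so 4 discs suffice.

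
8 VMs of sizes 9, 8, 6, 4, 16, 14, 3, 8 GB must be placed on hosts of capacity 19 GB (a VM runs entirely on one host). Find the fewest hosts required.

4

Total = 16 + 14 + 9 + 8 + 8 + 6 + 4 + 3 = 68 GB.
Lower bound: ⌈68/19⌉ = 4 hosts.
A packing using 4 hosts:
  host 1: 16 + 3 = 19
  host 2: 14 + 4 = 18
  host 3: 9 + 8 = 17
  host 4: 8 + 6 = 14
This matches the lower bound, so 4 is optimal.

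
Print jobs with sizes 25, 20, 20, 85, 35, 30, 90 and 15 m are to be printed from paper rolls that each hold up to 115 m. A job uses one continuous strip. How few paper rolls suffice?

Total = 90 + 85 + 35 + 30 + 25 + 20 + 20 + 15 = 320 m.
Lower bound: ⌈320/115⌉ = 3 paper rolls.
A packing using 3 paper rolls:
  roll 1: 90 + 25 = 115
  roll 2: 85 + 30 = 115
  roll 3: 35 + 20 + 20 + 15 = 90
This matches the lower bound, so 3 is optimal.

3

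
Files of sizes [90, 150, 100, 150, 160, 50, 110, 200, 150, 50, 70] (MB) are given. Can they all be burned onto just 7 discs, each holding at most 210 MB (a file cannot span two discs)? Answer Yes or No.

Yes

A valid assignment using 7 discs:
  disc 1: 200 = 200
  disc 2: 160 + 50 = 210
  disc 3: 150 + 50 = 200
  disc 4: 150 = 150
  disc 5: 150 = 150
  disc 6: 110 + 100 = 210
  disc 7: 90 + 70 = 160
Every load is within 210 MB, so 7 discs suffice.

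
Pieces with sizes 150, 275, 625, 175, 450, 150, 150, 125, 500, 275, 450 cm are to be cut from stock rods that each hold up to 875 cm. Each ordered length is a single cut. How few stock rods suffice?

4

Total = 625 + 500 + 450 + 450 + 275 + 275 + 175 + 150 + 150 + 150 + 125 = 3325 cm.
Lower bound: ⌈3325/875⌉ = 4 stock rods.
A packing using 4 stock rods:
  stock rod 1: 625 + 175 = 800
  stock rod 2: 500 + 275 = 775
  stock rod 3: 450 + 275 + 150 = 875
  stock rod 4: 450 + 150 + 150 + 125 = 875
This matches the lower bound, so 4 is optimal.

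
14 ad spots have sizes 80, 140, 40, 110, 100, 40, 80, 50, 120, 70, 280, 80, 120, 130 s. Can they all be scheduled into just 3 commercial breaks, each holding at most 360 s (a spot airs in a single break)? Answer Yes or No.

Total = 1440 s; ⌈1440/360⌉ = 4.
At least 4 commercial breaks are required, but only 3 are allowed.

No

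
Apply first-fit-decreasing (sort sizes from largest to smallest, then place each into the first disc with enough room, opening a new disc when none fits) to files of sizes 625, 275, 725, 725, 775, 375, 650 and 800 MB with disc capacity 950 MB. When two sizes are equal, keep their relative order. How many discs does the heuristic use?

Sorted descending: 800, 775, 725, 725, 650, 625, 375, 275.
  800 → disc 1 (new)  [load 800/950]
  775 → disc 2 (new)  [load 775/950]
  725 → disc 3 (new)  [load 725/950]
  725 → disc 4 (new)  [load 725/950]
  650 → disc 5 (new)  [load 650/950]
  625 → disc 6 (new)  [load 625/950]
  375 → disc 7 (new)  [load 375/950]
  275 → disc 5  [load 925/950]
7 discs opened.

7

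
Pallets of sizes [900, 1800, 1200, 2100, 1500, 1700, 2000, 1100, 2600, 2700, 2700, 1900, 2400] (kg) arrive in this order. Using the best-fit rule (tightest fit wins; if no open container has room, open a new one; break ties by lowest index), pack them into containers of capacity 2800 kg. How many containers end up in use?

  900 → container 1 (new)  [load 900/2800]
  1800 → container 1  [load 2700/2800]
  1200 → container 2 (new)  [load 1200/2800]
  2100 → container 3 (new)  [load 2100/2800]
  1500 → container 2  [load 2700/2800]
  1700 → container 4 (new)  [load 1700/2800]
  2000 → container 5 (new)  [load 2000/2800]
  1100 → container 4  [load 2800/2800]
  2600 → container 6 (new)  [load 2600/2800]
  2700 → container 7 (new)  [load 2700/2800]
  2700 → container 8 (new)  [load 2700/2800]
  1900 → container 9 (new)  [load 1900/2800]
  2400 → container 10 (new)  [load 2400/2800]
10 containers opened.

10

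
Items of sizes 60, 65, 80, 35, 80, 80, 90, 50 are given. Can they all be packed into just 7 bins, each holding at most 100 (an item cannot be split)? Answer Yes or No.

Yes

A valid assignment using 7 bins:
  bin 1: 90 = 90
  bin 2: 80 = 80
  bin 3: 80 = 80
  bin 4: 80 = 80
  bin 5: 65 + 35 = 100
  bin 6: 60 = 60
  bin 7: 50 = 50
Every load is within 100, so 7 bins suffice.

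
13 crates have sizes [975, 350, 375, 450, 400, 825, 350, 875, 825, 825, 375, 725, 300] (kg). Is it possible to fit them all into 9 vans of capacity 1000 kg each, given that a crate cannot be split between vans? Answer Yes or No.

A valid assignment using 9 vans:
  van 1: 975 = 975
  van 2: 875 = 875
  van 3: 825 = 825
  van 4: 825 = 825
  van 5: 825 = 825
  van 6: 725 = 725
  van 7: 450 + 400 = 850
  van 8: 375 + 375 = 750
  van 9: 350 + 350 + 300 = 1000
Every load is within 1000 kg, so 9 vans suffice.

Yes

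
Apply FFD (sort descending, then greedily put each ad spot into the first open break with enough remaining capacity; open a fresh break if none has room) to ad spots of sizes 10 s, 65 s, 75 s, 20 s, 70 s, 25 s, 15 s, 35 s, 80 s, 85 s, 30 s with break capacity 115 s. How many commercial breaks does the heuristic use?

5

Sorted descending: 85, 80, 75, 70, 65, 35, 30, 25, 20, 15, 10.
  85 → break 1 (new)  [load 85/115]
  80 → break 2 (new)  [load 80/115]
  75 → break 3 (new)  [load 75/115]
  70 → break 4 (new)  [load 70/115]
  65 → break 5 (new)  [load 65/115]
  35 → break 2  [load 115/115]
  30 → break 1  [load 115/115]
  25 → break 3  [load 100/115]
  20 → break 4  [load 90/115]
  15 → break 3  [load 115/115]
  10 → break 4  [load 100/115]
5 commercial breaks opened.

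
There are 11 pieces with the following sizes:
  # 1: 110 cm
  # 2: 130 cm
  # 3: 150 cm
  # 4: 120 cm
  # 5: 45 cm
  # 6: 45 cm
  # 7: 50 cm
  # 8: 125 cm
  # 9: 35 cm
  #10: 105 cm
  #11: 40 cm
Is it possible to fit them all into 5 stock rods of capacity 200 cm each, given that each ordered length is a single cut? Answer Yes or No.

No

Total = 955 cm; ⌈955/200⌉ = 5.
6 pieces each exceed half the capacity and cannot share a stock rod, forcing at least 6 stock rods.
At least 6 stock rods are required, but only 5 are allowed.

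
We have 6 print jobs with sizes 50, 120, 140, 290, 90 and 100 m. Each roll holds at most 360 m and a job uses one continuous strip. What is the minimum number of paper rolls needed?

Total = 290 + 140 + 120 + 100 + 90 + 50 = 790 m.
Lower bound: ⌈790/360⌉ = 3 paper rolls.
A packing using 3 paper rolls:
  roll 1: 290 + 50 = 340
  roll 2: 140 + 120 + 100 = 360
  roll 3: 90 = 90
This matches the lower bound, so 3 is optimal.

3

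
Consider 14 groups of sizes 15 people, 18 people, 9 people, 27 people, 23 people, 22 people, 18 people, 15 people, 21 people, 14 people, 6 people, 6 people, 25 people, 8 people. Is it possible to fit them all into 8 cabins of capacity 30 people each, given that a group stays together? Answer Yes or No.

No

Total = 227 people; ⌈227/30⌉ = 8.
The bound of 8 does not rule out 8, but exhaustive search shows no assignment into 8 cabins of capacity 30 people exists — the minimum is 9.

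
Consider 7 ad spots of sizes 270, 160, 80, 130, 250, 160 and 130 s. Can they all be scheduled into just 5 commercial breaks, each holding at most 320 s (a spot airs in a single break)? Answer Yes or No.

A valid assignment using 5 commercial breaks:
  break 1: 270 = 270
  break 2: 250 = 250
  break 3: 160 + 160 = 320
  break 4: 130 + 130 = 260
  break 5: 80 = 80
Every load is within 320 s, so 5 commercial breaks suffice.

Yes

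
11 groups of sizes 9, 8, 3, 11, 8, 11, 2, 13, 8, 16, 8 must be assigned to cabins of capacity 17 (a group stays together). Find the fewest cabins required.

7

Total = 16 + 13 + 11 + 11 + 9 + 8 + 8 + 8 + 8 + 3 + 2 = 97.
Lower bound: ⌈97/17⌉ = 6 cabins.
A packing using 7 cabins:
  cabin 1: 16 = 16
  cabin 2: 13 + 3 = 16
  cabin 3: 11 + 2 = 13
  cabin 4: 11 = 11
  cabin 5: 9 + 8 = 17
  cabin 6: 8 + 8 = 16
  cabin 7: 8 = 8
No arrangement into 6 cabins stays within capacity, so 7 is optimal.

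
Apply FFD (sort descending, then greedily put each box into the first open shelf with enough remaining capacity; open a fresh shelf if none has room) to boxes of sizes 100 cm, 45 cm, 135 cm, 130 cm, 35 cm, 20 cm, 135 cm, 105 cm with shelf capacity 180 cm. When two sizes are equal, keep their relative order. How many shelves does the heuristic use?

5

Sorted descending: 135, 135, 130, 105, 100, 45, 35, 20.
  135 → shelf 1 (new)  [load 135/180]
  135 → shelf 2 (new)  [load 135/180]
  130 → shelf 3 (new)  [load 130/180]
  105 → shelf 4 (new)  [load 105/180]
  100 → shelf 5 (new)  [load 100/180]
  45 → shelf 1  [load 180/180]
  35 → shelf 2  [load 170/180]
  20 → shelf 3  [load 150/180]
5 shelves opened.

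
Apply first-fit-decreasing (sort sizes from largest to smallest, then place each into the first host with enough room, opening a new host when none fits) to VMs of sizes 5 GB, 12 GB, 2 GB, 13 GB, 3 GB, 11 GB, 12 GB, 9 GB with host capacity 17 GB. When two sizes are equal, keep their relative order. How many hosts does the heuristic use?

5

Sorted descending: 13, 12, 12, 11, 9, 5, 3, 2.
  13 → host 1 (new)  [load 13/17]
  12 → host 2 (new)  [load 12/17]
  12 → host 3 (new)  [load 12/17]
  11 → host 4 (new)  [load 11/17]
  9 → host 5 (new)  [load 9/17]
  5 → host 2  [load 17/17]
  3 → host 1  [load 16/17]
  2 → host 3  [load 14/17]
5 hosts opened.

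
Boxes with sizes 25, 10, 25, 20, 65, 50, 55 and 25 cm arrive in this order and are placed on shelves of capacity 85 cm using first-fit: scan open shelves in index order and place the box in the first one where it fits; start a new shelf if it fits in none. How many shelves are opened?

  25 → shelf 1 (new)  [load 25/85]
  10 → shelf 1  [load 35/85]
  25 → shelf 1  [load 60/85]
  20 → shelf 1  [load 80/85]
  65 → shelf 2 (new)  [load 65/85]
  50 → shelf 3 (new)  [load 50/85]
  55 → shelf 4 (new)  [load 55/85]
  25 → shelf 3  [load 75/85]
4 shelves opened.

4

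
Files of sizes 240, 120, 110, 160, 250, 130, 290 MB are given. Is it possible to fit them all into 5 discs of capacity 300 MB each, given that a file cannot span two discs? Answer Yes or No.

A valid assignment using 5 discs:
  disc 1: 290 = 290
  disc 2: 250 = 250
  disc 3: 240 = 240
  disc 4: 160 + 130 = 290
  disc 5: 120 + 110 = 230
Every load is within 300 MB, so 5 discs suffice.

Yes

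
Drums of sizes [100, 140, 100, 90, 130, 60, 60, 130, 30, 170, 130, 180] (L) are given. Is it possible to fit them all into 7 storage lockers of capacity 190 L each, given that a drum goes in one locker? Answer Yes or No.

No

Total = 1320 L; ⌈1320/190⌉ = 7.
8 drums each exceed half the capacity and cannot share a locker, forcing at least 8 storage lockers.
At least 8 storage lockers are required, but only 7 are allowed.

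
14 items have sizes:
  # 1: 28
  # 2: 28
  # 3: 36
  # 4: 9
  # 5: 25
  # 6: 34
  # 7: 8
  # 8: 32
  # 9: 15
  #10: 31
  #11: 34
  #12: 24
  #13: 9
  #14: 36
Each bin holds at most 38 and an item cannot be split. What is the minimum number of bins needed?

Total = 36 + 36 + 34 + 34 + 32 + 31 + 28 + 28 + 25 + 24 + 15 + 9 + 9 + 8 = 349.
Lower bound: ⌈349/38⌉ = 10 bins.
A packing using 11 bins:
  bin 1: 36 = 36
  bin 2: 36 = 36
  bin 3: 34 = 34
  bin 4: 34 = 34
  bin 5: 32 = 32
  bin 6: 31 = 31
  bin 7: 28 + 9 = 37
  bin 8: 28 + 9 = 37
  bin 9: 25 + 8 = 33
  bin 10: 24 = 24
  bin 11: 15 = 15
No arrangement into 10 bins stays within capacity, so 11 is optimal.

11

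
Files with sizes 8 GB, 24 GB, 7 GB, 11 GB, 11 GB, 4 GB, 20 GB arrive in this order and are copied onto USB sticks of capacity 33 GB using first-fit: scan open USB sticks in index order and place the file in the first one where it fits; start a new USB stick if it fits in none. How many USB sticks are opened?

3

  8 → USB stick 1 (new)  [load 8/33]
  24 → USB stick 1  [load 32/33]
  7 → USB stick 2 (new)  [load 7/33]
  11 → USB stick 2  [load 18/33]
  11 → USB stick 2  [load 29/33]
  4 → USB stick 2  [load 33/33]
  20 → USB stick 3 (new)  [load 20/33]
3 USB sticks opened.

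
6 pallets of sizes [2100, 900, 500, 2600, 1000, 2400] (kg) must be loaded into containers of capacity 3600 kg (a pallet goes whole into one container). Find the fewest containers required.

3

Total = 2600 + 2400 + 2100 + 1000 + 900 + 500 = 9500 kg.
Lower bound: ⌈9500/3600⌉ = 3 containers.
A packing using 3 containers:
  container 1: 2600 + 1000 = 3600
  container 2: 2400 + 900 = 3300
  container 3: 2100 + 500 = 2600
This matches the lower bound, so 3 is optimal.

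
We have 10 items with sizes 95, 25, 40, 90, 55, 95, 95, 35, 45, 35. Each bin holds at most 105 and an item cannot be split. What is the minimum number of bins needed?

Total = 95 + 95 + 95 + 90 + 55 + 45 + 40 + 35 + 35 + 25 = 610.
Lower bound: ⌈610/105⌉ = 6 bins.
A packing using 7 bins:
  bin 1: 95 = 95
  bin 2: 95 = 95
  bin 3: 95 = 95
  bin 4: 90 = 90
  bin 5: 55 + 45 = 100
  bin 6: 40 + 35 + 25 = 100
  bin 7: 35 = 35
No arrangement into 6 bins stays within capacity, so 7 is optimal.

7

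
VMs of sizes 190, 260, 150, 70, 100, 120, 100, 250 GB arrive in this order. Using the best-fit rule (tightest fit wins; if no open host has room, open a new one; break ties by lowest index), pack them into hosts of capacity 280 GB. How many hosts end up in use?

5

  190 → host 1 (new)  [load 190/280]
  260 → host 2 (new)  [load 260/280]
  150 → host 3 (new)  [load 150/280]
  70 → host 1  [load 260/280]
  100 → host 3  [load 250/280]
  120 → host 4 (new)  [load 120/280]
  100 → host 4  [load 220/280]
  250 → host 5 (new)  [load 250/280]
5 hosts opened.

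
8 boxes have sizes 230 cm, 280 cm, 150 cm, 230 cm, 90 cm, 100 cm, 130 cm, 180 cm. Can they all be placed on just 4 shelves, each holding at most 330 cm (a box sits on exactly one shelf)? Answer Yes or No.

Total = 1390 cm; ⌈1390/330⌉ = 5.
At least 5 shelves are required, but only 4 are allowed.

No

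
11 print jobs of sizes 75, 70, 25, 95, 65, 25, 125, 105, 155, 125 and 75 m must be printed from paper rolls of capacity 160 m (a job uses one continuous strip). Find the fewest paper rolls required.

Total = 155 + 125 + 125 + 105 + 95 + 75 + 75 + 70 + 65 + 25 + 25 = 940 m.
Lower bound: ⌈940/160⌉ = 6 paper rolls.
A packing using 7 paper rolls:
  roll 1: 155 = 155
  roll 2: 125 + 25 = 150
  roll 3: 125 + 25 = 150
  roll 4: 105 = 105
  roll 5: 95 + 65 = 160
  roll 6: 75 + 75 = 150
  roll 7: 70 = 70
No arrangement into 6 paper rolls stays within capacity, so 7 is optimal.

7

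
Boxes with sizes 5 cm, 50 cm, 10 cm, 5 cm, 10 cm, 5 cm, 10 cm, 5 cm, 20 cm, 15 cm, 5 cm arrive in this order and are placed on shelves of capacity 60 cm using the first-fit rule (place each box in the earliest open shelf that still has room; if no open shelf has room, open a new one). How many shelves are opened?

3

  5 → shelf 1 (new)  [load 5/60]
  50 → shelf 1  [load 55/60]
  10 → shelf 2 (new)  [load 10/60]
  5 → shelf 1  [load 60/60]
  10 → shelf 2  [load 20/60]
  5 → shelf 2  [load 25/60]
  10 → shelf 2  [load 35/60]
  5 → shelf 2  [load 40/60]
  20 → shelf 2  [load 60/60]
  15 → shelf 3 (new)  [load 15/60]
  5 → shelf 3  [load 20/60]
3 shelves opened.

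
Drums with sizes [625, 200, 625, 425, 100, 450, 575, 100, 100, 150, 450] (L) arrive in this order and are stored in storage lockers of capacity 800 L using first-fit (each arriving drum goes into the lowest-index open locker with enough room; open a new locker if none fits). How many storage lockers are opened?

6

  625 → locker 1 (new)  [load 625/800]
  200 → locker 2 (new)  [load 200/800]
  625 → locker 3 (new)  [load 625/800]
  425 → locker 2  [load 625/800]
  100 → locker 1  [load 725/800]
  450 → locker 4 (new)  [load 450/800]
  575 → locker 5 (new)  [load 575/800]
  100 → locker 2  [load 725/800]
  100 → locker 3  [load 725/800]
  150 → locker 4  [load 600/800]
  450 → locker 6 (new)  [load 450/800]
6 storage lockers opened.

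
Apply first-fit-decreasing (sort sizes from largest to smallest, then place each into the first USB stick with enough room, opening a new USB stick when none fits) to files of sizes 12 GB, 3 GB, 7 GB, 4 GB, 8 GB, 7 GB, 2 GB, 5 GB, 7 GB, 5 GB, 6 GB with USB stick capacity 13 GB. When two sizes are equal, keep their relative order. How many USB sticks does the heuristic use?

6

Sorted descending: 12, 8, 7, 7, 7, 6, 5, 5, 4, 3, 2.
  12 → USB stick 1 (new)  [load 12/13]
  8 → USB stick 2 (new)  [load 8/13]
  7 → USB stick 3 (new)  [load 7/13]
  7 → USB stick 4 (new)  [load 7/13]
  7 → USB stick 5 (new)  [load 7/13]
  6 → USB stick 3  [load 13/13]
  5 → USB stick 2  [load 13/13]
  5 → USB stick 4  [load 12/13]
  4 → USB stick 5  [load 11/13]
  3 → USB stick 6 (new)  [load 3/13]
  2 → USB stick 5  [load 13/13]
6 USB sticks opened.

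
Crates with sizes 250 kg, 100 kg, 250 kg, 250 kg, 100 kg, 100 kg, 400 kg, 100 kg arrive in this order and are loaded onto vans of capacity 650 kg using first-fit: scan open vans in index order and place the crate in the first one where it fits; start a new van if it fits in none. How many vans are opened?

  250 → van 1 (new)  [load 250/650]
  100 → van 1  [load 350/650]
  250 → van 1  [load 600/650]
  250 → van 2 (new)  [load 250/650]
  100 → van 2  [load 350/650]
  100 → van 2  [load 450/650]
  400 → van 3 (new)  [load 400/650]
  100 → van 2  [load 550/650]
3 vans opened.

3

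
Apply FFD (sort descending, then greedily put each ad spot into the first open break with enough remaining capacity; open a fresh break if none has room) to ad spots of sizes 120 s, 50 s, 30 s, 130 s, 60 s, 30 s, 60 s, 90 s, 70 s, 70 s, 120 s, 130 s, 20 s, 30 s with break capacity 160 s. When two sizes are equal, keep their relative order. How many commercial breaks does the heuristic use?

Sorted descending: 130, 130, 120, 120, 90, 70, 70, 60, 60, 50, 30, 30, 30, 20.
  130 → break 1 (new)  [load 130/160]
  130 → break 2 (new)  [load 130/160]
  120 → break 3 (new)  [load 120/160]
  120 → break 4 (new)  [load 120/160]
  90 → break 5 (new)  [load 90/160]
  70 → break 5  [load 160/160]
  70 → break 6 (new)  [load 70/160]
  60 → break 6  [load 130/160]
  60 → break 7 (new)  [load 60/160]
  50 → break 7  [load 110/160]
  30 → break 1  [load 160/160]
  30 → break 2  [load 160/160]
  30 → break 3  [load 150/160]
  20 → break 4  [load 140/160]
7 commercial breaks opened.

7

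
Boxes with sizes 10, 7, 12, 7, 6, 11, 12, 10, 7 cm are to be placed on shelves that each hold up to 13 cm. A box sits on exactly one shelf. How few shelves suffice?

8

Total = 12 + 12 + 11 + 10 + 10 + 7 + 7 + 7 + 6 = 82 cm.
Lower bound: ⌈82/13⌉ = 7 shelves.
Also, 8 boxes each exceed 13/2 cm, and no two of those can share a shelf, so at least 8 shelves are needed.
A packing using 8 shelves:
  shelf 1: 12 = 12
  shelf 2: 12 = 12
  shelf 3: 11 = 11
  shelf 4: 10 = 10
  shelf 5: 10 = 10
  shelf 6: 7 + 6 = 13
  shelf 7: 7 = 7
  shelf 8: 7 = 7
This matches the lower bound, so 8 is optimal.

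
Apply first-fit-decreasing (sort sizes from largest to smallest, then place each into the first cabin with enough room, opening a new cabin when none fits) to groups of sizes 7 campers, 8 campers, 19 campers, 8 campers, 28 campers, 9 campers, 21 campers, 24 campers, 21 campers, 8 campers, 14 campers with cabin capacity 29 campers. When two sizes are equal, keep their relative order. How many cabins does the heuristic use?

Sorted descending: 28, 24, 21, 21, 19, 14, 9, 8, 8, 8, 7.
  28 → cabin 1 (new)  [load 28/29]
  24 → cabin 2 (new)  [load 24/29]
  21 → cabin 3 (new)  [load 21/29]
  21 → cabin 4 (new)  [load 21/29]
  19 → cabin 5 (new)  [load 19/29]
  14 → cabin 6 (new)  [load 14/29]
  9 → cabin 5  [load 28/29]
  8 → cabin 3  [load 29/29]
  8 → cabin 4  [load 29/29]
  8 → cabin 6  [load 22/29]
  7 → cabin 6  [load 29/29]
6 cabins opened.

6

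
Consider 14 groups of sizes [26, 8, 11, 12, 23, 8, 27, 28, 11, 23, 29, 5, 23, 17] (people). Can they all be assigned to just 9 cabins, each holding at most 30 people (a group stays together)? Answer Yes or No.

No

Total = 251 people; ⌈251/30⌉ = 9.
The bound of 9 does not rule out 9, but exhaustive search shows no assignment into 9 cabins of capacity 30 people exists — the minimum is 10.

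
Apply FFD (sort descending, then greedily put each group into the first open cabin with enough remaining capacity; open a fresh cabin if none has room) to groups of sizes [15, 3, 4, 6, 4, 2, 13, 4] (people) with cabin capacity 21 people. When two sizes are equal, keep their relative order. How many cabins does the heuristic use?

Sorted descending: 15, 13, 6, 4, 4, 4, 3, 2.
  15 → cabin 1 (new)  [load 15/21]
  13 → cabin 2 (new)  [load 13/21]
  6 → cabin 1  [load 21/21]
  4 → cabin 2  [load 17/21]
  4 → cabin 2  [load 21/21]
  4 → cabin 3 (new)  [load 4/21]
  3 → cabin 3  [load 7/21]
  2 → cabin 3  [load 9/21]
3 cabins opened.

3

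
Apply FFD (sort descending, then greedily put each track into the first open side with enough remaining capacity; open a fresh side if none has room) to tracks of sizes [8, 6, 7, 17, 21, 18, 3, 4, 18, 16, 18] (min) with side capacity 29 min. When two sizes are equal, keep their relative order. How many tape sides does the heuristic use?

6

Sorted descending: 21, 18, 18, 18, 17, 16, 8, 7, 6, 4, 3.
  21 → side 1 (new)  [load 21/29]
  18 → side 2 (new)  [load 18/29]
  18 → side 3 (new)  [load 18/29]
  18 → side 4 (new)  [load 18/29]
  17 → side 5 (new)  [load 17/29]
  16 → side 6 (new)  [load 16/29]
  8 → side 1  [load 29/29]
  7 → side 2  [load 25/29]
  6 → side 3  [load 24/29]
  4 → side 2  [load 29/29]
  3 → side 3  [load 27/29]
6 tape sides opened.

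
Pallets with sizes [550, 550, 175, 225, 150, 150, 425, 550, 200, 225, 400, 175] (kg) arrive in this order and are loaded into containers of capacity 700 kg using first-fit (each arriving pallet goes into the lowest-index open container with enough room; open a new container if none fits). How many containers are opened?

  550 → container 1 (new)  [load 550/700]
  550 → container 2 (new)  [load 550/700]
  175 → container 3 (new)  [load 175/700]
  225 → container 3  [load 400/700]
  150 → container 1  [load 700/700]
  150 → container 2  [load 700/700]
  425 → container 4 (new)  [load 425/700]
  550 → container 5 (new)  [load 550/700]
  200 → container 3  [load 600/700]
  225 → container 4  [load 650/700]
  400 → container 6 (new)  [load 400/700]
  175 → container 6  [load 575/700]
6 containers opened.

6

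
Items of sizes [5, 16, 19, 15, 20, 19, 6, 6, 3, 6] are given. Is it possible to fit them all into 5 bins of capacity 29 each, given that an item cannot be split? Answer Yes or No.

A valid assignment using 5 bins:
  bin 1: 20 + 6 + 3 = 29
  bin 2: 19 + 6 = 25
  bin 3: 19 + 6 = 25
  bin 4: 16 + 5 = 21
  bin 5: 15 = 15
Every load is within 29, so 5 bins suffice.

Yes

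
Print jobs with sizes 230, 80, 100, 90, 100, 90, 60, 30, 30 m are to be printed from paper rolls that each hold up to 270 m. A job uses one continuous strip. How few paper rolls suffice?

Total = 230 + 100 + 100 + 90 + 90 + 80 + 60 + 30 + 30 = 810 m.
Lower bound: ⌈810/270⌉ = 3 paper rolls.
A packing using 4 paper rolls:
  roll 1: 230 + 30 = 260
  roll 2: 100 + 100 + 60 = 260
  roll 3: 90 + 90 + 80 = 260
  roll 4: 30 = 30
No arrangement into 3 paper rolls stays within capacity, so 4 is optimal.

4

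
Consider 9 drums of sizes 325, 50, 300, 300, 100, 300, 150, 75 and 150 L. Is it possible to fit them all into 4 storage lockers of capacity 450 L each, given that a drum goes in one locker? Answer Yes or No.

A valid assignment using 4 storage lockers:
  locker 1: 325 + 100 = 425
  locker 2: 300 + 150 = 450
  locker 3: 300 + 150 = 450
  locker 4: 300 + 75 + 50 = 425
Every load is within 450 L, so 4 storage lockers suffice.

Yes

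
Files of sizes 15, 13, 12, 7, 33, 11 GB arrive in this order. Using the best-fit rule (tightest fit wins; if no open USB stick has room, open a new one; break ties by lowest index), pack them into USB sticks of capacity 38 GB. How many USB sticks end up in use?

  15 → USB stick 1 (new)  [load 15/38]
  13 → USB stick 1  [load 28/38]
  12 → USB stick 2 (new)  [load 12/38]
  7 → USB stick 1  [load 35/38]
  33 → USB stick 3 (new)  [load 33/38]
  11 → USB stick 2  [load 23/38]
3 USB sticks opened.

3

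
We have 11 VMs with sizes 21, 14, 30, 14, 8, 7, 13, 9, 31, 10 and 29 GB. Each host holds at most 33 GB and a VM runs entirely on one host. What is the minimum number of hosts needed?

Total = 31 + 30 + 29 + 21 + 14 + 14 + 13 + 10 + 9 + 8 + 7 = 186 GB.
Lower bound: ⌈186/33⌉ = 6 hosts.
A packing using 7 hosts:
  host 1: 31 = 31
  host 2: 30 = 30
  host 3: 29 = 29
  host 4: 21 + 10 = 31
  host 5: 14 + 14 = 28
  host 6: 13 + 9 + 8 = 30
  host 7: 7 = 7
No arrangement into 6 hosts stays within capacity, so 7 is optimal.

7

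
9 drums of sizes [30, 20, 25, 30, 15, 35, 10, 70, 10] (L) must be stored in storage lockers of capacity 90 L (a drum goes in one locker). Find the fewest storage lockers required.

Total = 70 + 35 + 30 + 30 + 25 + 20 + 15 + 10 + 10 = 245 L.
Lower bound: ⌈245/90⌉ = 3 storage lockers.
A packing using 3 storage lockers:
  locker 1: 70 + 20 = 90
  locker 2: 35 + 30 + 25 = 90
  locker 3: 30 + 15 + 10 + 10 = 65
This matches the lower bound, so 3 is optimal.

3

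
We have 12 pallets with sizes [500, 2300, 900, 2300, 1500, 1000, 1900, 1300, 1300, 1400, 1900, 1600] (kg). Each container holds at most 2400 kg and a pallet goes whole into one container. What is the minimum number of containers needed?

Total = 2300 + 2300 + 1900 + 1900 + 1600 + 1500 + 1400 + 1300 + 1300 + 1000 + 900 + 500 = 17900 kg.
Lower bound: ⌈17900/2400⌉ = 8 containers.
Also, 9 pallets each exceed 1200 kg, and no two of those can share a container, so at least 9 containers are needed.
A packing using 9 containers:
  container 1: 2300 = 2300
  container 2: 2300 = 2300
  container 3: 1900 + 500 = 2400
  container 4: 1900 = 1900
  container 5: 1600 = 1600
  container 6: 1500 + 900 = 2400
  container 7: 1400 + 1000 = 2400
  container 8: 1300 = 1300
  container 9: 1300 = 1300
This matches the lower bound, so 9 is optimal.

9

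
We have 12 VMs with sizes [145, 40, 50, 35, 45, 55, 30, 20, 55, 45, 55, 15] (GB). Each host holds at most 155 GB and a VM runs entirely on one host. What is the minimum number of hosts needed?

4

Total = 145 + 55 + 55 + 55 + 50 + 45 + 45 + 40 + 35 + 30 + 20 + 15 = 590 GB.
Lower bound: ⌈590/155⌉ = 4 hosts.
A packing using 4 hosts:
  host 1: 145 = 145
  host 2: 55 + 55 + 45 = 155
  host 3: 55 + 50 + 45 = 150
  host 4: 40 + 35 + 30 + 20 + 15 = 140
This matches the lower bound, so 4 is optimal.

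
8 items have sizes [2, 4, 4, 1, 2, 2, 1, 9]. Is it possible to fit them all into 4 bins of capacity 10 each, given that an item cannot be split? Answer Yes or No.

Yes

A valid assignment using 3 bins:
  bin 1: 9 + 1 = 10
  bin 2: 4 + 4 + 2 = 10
  bin 3: 2 + 2 + 1 = 5
That uses only 3 ≤ 4, so 4 bins are enough.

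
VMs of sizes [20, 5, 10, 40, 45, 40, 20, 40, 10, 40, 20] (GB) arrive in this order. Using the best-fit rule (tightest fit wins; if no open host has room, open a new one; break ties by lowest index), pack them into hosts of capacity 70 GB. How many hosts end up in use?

6

  20 → host 1 (new)  [load 20/70]
  5 → host 1  [load 25/70]
  10 → host 1  [load 35/70]
  40 → host 2 (new)  [load 40/70]
  45 → host 3 (new)  [load 45/70]
  40 → host 4 (new)  [load 40/70]
  20 → host 3  [load 65/70]
  40 → host 5 (new)  [load 40/70]
  10 → host 2  [load 50/70]
  40 → host 6 (new)  [load 40/70]
  20 → host 2  [load 70/70]
6 hosts opened.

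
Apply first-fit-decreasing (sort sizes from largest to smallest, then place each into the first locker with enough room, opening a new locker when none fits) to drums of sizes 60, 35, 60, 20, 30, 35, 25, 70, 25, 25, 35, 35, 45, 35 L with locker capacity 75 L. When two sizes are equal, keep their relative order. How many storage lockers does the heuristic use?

8

Sorted descending: 70, 60, 60, 45, 35, 35, 35, 35, 35, 30, 25, 25, 25, 20.
  70 → locker 1 (new)  [load 70/75]
  60 → locker 2 (new)  [load 60/75]
  60 → locker 3 (new)  [load 60/75]
  45 → locker 4 (new)  [load 45/75]
  35 → locker 5 (new)  [load 35/75]
  35 → locker 5  [load 70/75]
  35 → locker 6 (new)  [load 35/75]
  35 → locker 6  [load 70/75]
  35 → locker 7 (new)  [load 35/75]
  30 → locker 4  [load 75/75]
  25 → locker 7  [load 60/75]
  25 → locker 8 (new)  [load 25/75]
  25 → locker 8  [load 50/75]
  20 → locker 8  [load 70/75]
8 storage lockers opened.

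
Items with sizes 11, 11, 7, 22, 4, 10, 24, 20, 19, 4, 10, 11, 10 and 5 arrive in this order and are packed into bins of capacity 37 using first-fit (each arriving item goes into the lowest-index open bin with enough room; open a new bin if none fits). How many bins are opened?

5

  11 → bin 1 (new)  [load 11/37]
  11 → bin 1  [load 22/37]
  7 → bin 1  [load 29/37]
  22 → bin 2 (new)  [load 22/37]
  4 → bin 1  [load 33/37]
  10 → bin 2  [load 32/37]
  24 → bin 3 (new)  [load 24/37]
  20 → bin 4 (new)  [load 20/37]
  19 → bin 5 (new)  [load 19/37]
  4 → bin 1  [load 37/37]
  10 → bin 3  [load 34/37]
  11 → bin 4  [load 31/37]
  10 → bin 5  [load 29/37]
  5 → bin 2  [load 37/37]
5 bins opened.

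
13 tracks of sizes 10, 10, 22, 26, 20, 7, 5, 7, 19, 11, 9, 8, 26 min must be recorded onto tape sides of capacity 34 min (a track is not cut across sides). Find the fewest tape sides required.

Total = 26 + 26 + 22 + 20 + 19 + 11 + 10 + 10 + 9 + 8 + 7 + 7 + 5 = 180 min.
Lower bound: ⌈180/34⌉ = 6 tape sides.
A packing using 6 tape sides:
  side 1: 26 + 8 = 34
  side 2: 26 + 7 = 33
  side 3: 22 + 11 = 33
  side 4: 20 + 10 = 30
  side 5: 19 + 10 + 5 = 34
  side 6: 9 + 7 = 16
This matches the lower bound, so 6 is optimal.

6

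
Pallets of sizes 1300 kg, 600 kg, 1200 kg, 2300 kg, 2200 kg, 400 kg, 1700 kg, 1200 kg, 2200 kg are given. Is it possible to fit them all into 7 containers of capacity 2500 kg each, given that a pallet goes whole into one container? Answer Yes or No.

Yes

A valid assignment using 6 containers:
  container 1: 2300 = 2300
  container 2: 2200 = 2200
  container 3: 2200 = 2200
  container 4: 1700 + 600 = 2300
  container 5: 1300 + 1200 = 2500
  container 6: 1200 + 400 = 1600
That uses only 6 ≤ 7, so 7 containers are enough.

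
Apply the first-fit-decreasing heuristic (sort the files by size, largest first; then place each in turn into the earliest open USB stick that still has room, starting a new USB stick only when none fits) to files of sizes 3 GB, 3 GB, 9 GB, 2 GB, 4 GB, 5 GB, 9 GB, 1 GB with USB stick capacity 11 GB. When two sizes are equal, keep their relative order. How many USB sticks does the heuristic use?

Sorted descending: 9, 9, 5, 4, 3, 3, 2, 1.
  9 → USB stick 1 (new)  [load 9/11]
  9 → USB stick 2 (new)  [load 9/11]
  5 → USB stick 3 (new)  [load 5/11]
  4 → USB stick 3  [load 9/11]
  3 → USB stick 4 (new)  [load 3/11]
  3 → USB stick 4  [load 6/11]
  2 → USB stick 1  [load 11/11]
  1 → USB stick 2  [load 10/11]
4 USB sticks opened.

4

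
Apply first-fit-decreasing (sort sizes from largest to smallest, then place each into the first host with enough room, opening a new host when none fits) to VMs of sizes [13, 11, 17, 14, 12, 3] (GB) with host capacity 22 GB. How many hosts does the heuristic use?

Sorted descending: 17, 14, 13, 12, 11, 3.
  17 → host 1 (new)  [load 17/22]
  14 → host 2 (new)  [load 14/22]
  13 → host 3 (new)  [load 13/22]
  12 → host 4 (new)  [load 12/22]
  11 → host 5 (new)  [load 11/22]
  3 → host 1  [load 20/22]
5 hosts opened.

5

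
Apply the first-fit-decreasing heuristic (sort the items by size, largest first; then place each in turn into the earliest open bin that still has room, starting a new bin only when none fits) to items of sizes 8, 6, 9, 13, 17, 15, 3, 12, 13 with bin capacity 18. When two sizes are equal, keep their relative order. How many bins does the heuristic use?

Sorted descending: 17, 15, 13, 13, 12, 9, 8, 6, 3.
  17 → bin 1 (new)  [load 17/18]
  15 → bin 2 (new)  [load 15/18]
  13 → bin 3 (new)  [load 13/18]
  13 → bin 4 (new)  [load 13/18]
  12 → bin 5 (new)  [load 12/18]
  9 → bin 6 (new)  [load 9/18]
  8 → bin 6  [load 17/18]
  6 → bin 5  [load 18/18]
  3 → bin 2  [load 18/18]
6 bins opened.

6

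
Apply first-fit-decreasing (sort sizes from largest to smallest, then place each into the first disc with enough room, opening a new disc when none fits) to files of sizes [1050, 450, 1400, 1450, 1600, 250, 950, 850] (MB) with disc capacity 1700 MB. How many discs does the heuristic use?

6

Sorted descending: 1600, 1450, 1400, 1050, 950, 850, 450, 250.
  1600 → disc 1 (new)  [load 1600/1700]
  1450 → disc 2 (new)  [load 1450/1700]
  1400 → disc 3 (new)  [load 1400/1700]
  1050 → disc 4 (new)  [load 1050/1700]
  950 → disc 5 (new)  [load 950/1700]
  850 → disc 6 (new)  [load 850/1700]
  450 → disc 4  [load 1500/1700]
  250 → disc 2  [load 1700/1700]
6 discs opened.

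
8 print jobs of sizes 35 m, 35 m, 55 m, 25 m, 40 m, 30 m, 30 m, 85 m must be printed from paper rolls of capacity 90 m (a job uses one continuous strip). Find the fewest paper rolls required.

Total = 85 + 55 + 40 + 35 + 35 + 30 + 30 + 25 = 335 m.
Lower bound: ⌈335/90⌉ = 4 paper rolls.
A packing using 4 paper rolls:
  roll 1: 85 = 85
  roll 2: 55 + 35 = 90
  roll 3: 40 + 35 = 75
  roll 4: 30 + 30 + 25 = 85
This matches the lower bound, so 4 is optimal.

4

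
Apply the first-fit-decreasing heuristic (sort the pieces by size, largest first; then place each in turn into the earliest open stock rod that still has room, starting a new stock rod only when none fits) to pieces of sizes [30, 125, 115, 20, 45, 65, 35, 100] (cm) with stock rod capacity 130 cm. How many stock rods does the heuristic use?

5

Sorted descending: 125, 115, 100, 65, 45, 35, 30, 20.
  125 → stock rod 1 (new)  [load 125/130]
  115 → stock rod 2 (new)  [load 115/130]
  100 → stock rod 3 (new)  [load 100/130]
  65 → stock rod 4 (new)  [load 65/130]
  45 → stock rod 4  [load 110/130]
  35 → stock rod 5 (new)  [load 35/130]
  30 → stock rod 3  [load 130/130]
  20 → stock rod 4  [load 130/130]
5 stock rods opened.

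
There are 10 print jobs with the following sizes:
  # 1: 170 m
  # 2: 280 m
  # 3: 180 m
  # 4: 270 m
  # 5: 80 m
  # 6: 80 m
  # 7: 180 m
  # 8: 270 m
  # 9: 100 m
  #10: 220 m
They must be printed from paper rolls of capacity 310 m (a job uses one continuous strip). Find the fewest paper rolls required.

Total = 280 + 270 + 270 + 220 + 180 + 180 + 170 + 100 + 80 + 80 = 1830 m.
Lower bound: ⌈1830/310⌉ = 6 paper rolls.
Also, 7 print jobs each exceed 155 m, and no two of those can share a roll, so at least 7 paper rolls are needed.
A packing using 7 paper rolls:
  roll 1: 280 = 280
  roll 2: 270 = 270
  roll 3: 270 = 270
  roll 4: 220 + 80 = 300
  roll 5: 180 + 100 = 280
  roll 6: 180 + 80 = 260
  roll 7: 170 = 170
This matches the lower bound, so 7 is optimal.

7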